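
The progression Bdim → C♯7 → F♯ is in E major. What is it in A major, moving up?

Edim F#7 B

E major up to A major is a perfect fourth; each chord root moves by that interval while the quality stays the same.
Bdim: root B up a perfect fourth → E, giving Edim.
C♯7: root C♯ up a perfect fourth → F#, giving F#7.
F♯: root F♯ up a perfect fourth → B, giving B.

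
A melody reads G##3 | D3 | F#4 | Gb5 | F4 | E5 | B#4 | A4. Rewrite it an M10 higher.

G##3 to B##4
D3 to F#4
F#4 to A#5
Gb5 to Bb6
F4 to A5
E5 to G#6
B#4 to D##6
A4 to C#6

B##4 F#4 A#5 Bb6 A5 G#6 D##6 C#6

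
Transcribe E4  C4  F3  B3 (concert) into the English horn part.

Written C4 sounds as F3 on the English horn, so concert pitches are written a perfect fifth up.
E4 -> B4
C4 -> G4
F3 -> C4
B3 -> F#4

B4 G4 C4 F#4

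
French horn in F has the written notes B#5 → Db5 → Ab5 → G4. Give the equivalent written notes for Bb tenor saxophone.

First find concert pitch: the French horn in F sounds a perfect fifth below written, so B#5 Db5 Ab5 G4 sounds E#5 Gb4 Db5 C4.
Then write for Bb tenor saxophone: it sounds a major ninth below written, so the part must be a major ninth above concert.
E#5 → F##6
Gb4 → Ab5
Db5 → Eb6
C4 → D5

F##6 Ab5 Eb6 D5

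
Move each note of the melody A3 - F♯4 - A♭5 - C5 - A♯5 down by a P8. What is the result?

A2 F#3 Ab4 C4 A#4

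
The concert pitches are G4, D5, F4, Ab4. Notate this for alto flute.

The alto flute sounds a perfect fourth below written, so the written part must be a perfect fourth above concert — transpose each note up.
G4 → C5
D5 → G5
F4 → Bb4
Ab4 → Db5

C5 G5 Bb4 Db5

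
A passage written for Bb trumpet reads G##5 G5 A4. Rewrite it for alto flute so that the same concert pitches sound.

B#5 Bb5 C5

First find concert pitch: the Bb trumpet sounds a major second below written, so G##5 G5 A4 sounds F##5 F5 G4.
Then write for alto flute: it sounds a perfect fourth below written, so the part must be a perfect fourth above concert.
F##5 → B#5
F5 → Bb5
G4 → C5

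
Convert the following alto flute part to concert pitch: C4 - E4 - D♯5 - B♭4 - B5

G3 B3 A#4 F4 F#5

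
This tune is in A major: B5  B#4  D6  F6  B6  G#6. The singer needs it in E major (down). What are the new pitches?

A major to E major down is a perfect fourth, so every note moves down by that interval.
B5 -> F#5
B#4 -> F##4
D6 -> A5
F6 -> C6
B6 -> F#6
G#6 -> D#6

F#5 F##4 A5 C6 F#6 D#6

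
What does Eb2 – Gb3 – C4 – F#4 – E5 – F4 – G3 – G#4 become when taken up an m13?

Eb2: a thirteenth up reaches C, and 20 semitones makes it Cb4.
Gb3: a thirteenth up reaches E, and 20 semitones makes it Ebb5.
A minor thirteenth up from C4 gives Ab5.
F#4 up a minor thirteenth is D6.
A minor thirteenth up from E5 gives C7.
F4: a thirteenth up reaches D, and 20 semitones makes it Db6.
G3: a thirteenth up reaches E, and 20 semitones makes it Eb5.
A minor thirteenth up from G#4 gives E6.

Cb4 Ebb5 Ab5 D6 C7 Db6 Eb5 E6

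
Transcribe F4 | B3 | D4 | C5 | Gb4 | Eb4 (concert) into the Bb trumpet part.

G4 C#4 E4 D5 Ab4 F4

The Bb trumpet sounds a major second below written, so the written part must be a major second above concert — transpose each note up.
F4 to G4
B3 to C#4
D4 to E4
C5 to D5
Gb4 to Ab4
Eb4 to F4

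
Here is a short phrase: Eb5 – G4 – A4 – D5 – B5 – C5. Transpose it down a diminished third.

Eb5 down a diminished third is C#5.
G4 down a diminished third is E#4.
A diminished third down from A4 gives F##4.
D5: a third down reaches B, and 2 semitones makes it B#4.
B5: a third down reaches G, and 2 semitones makes it G##5.
C5 down a diminished third is A#4.

C#5 E#4 F##4 B#4 G##5 A#4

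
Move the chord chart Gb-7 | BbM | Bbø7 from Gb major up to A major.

Gb major up to A major is an augmented second; each chord root moves by that interval while the quality stays the same.
Gb-7: root Gb up an augmented second → A, giving A-7.
BbM: root Bb up an augmented second → C#, giving C#M.
Bbø7: root Bb up an augmented second → C#, giving C#ø7.

A-7 C#M C#ø7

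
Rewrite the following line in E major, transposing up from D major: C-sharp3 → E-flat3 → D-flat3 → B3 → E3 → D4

D#3 F3 Eb3 C#4 F#3 E4

D major to E major up is a major second, so every note moves up by that interval.
C#3 gives D#3
Eb3 gives F3
Db3 gives Eb3
B3 gives C#4
E3 gives F#3
D4 gives E4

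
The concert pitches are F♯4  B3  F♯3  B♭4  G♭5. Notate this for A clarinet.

The A clarinet sounds a minor third below written, so the written part must be a minor third above concert — transpose each note up.
F#4 -> A4
B3 -> D4
F#3 -> A3
Bb4 -> Db5
Gb5 -> Bbb5

A4 D4 A3 Db5 Bbb5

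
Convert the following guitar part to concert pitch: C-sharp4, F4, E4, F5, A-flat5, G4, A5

C#3 F3 E3 F4 Ab4 G3 A4

Written C4 on the guitar sounds as C3, a perfect octave lower; apply that shift to every note.
C#4 → C#3
F4 → F3
E4 → E3
F5 → F4
Ab5 → Ab4
G4 → G3
A5 → A4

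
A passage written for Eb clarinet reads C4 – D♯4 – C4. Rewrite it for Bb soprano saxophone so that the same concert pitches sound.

First find concert pitch: the Eb clarinet sounds a minor third above written, so C4 D♯4 C4 sounds Eb4 F#4 Eb4.
Then write for Bb soprano saxophone: it sounds a major second below written, so the part must be a major second above concert.
Eb4 → F4
F#4 → G#4
Eb4 → F4

F4 G#4 F4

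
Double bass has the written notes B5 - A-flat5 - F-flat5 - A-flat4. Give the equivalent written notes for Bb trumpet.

C#5 Bb4 Gb4 Bb3

First find concert pitch: the double bass sounds a perfect octave below written, so B5 A-flat5 F-flat5 A-flat4 sounds B4 Ab4 Fb4 Ab3.
Then write for Bb trumpet: it sounds a major second below written, so the part must be a major second above concert.
B4 → C#5
Ab4 → Bb4
Fb4 → Gb4
Ab3 → Bb3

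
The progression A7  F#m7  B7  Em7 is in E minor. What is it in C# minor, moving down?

F#7 D#m7 G#7 C#m7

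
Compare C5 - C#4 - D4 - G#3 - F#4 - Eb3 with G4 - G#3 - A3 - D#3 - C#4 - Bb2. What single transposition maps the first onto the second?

down a perfect fourth

Take the first pair: C5 → G4. C to G spans 4 letter names, so the interval is some kind of fourth.
G4 to C5 is 5 semitones, which makes it a perfect fourth; the second version is lower, so the direction is down.
Checking another pair — Eb3 → Bb2 — gives the same interval.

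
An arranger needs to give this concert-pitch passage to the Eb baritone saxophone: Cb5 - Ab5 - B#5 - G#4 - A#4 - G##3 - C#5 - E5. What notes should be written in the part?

The Eb baritone saxophone sounds a major thirteenth below written, so the written part must be a major thirteenth above concert — transpose each note up.
Cb5 → Ab6
Ab5 → F7
B#5 → G##7
G#4 → E#6
A#4 → F##6
G##3 → E##5
C#5 → A#6
E5 → C#7

Ab6 F7 G##7 E#6 F##6 E##5 A#6 C#7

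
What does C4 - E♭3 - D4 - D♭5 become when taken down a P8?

C4 down a perfect octave is C3.
Eb3: an octave down reaches E, and 12 semitones makes it Eb2.
A perfect octave down from D4 gives D3.
Db5 down a perfect octave is Db4.

C3 Eb2 D3 Db4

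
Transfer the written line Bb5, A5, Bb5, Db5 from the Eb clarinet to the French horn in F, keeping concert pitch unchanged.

Ab6 G6 Ab6 Cb6

First find concert pitch: the Eb clarinet sounds a minor third above written, so Bb5 A5 Bb5 Db5 sounds Db6 C6 Db6 Fb5.
Then write for French horn in F: it sounds a perfect fifth below written, so the part must be a perfect fifth above concert.
Db6 → Ab6
C6 → G6
Db6 → Ab6
Fb5 → Cb6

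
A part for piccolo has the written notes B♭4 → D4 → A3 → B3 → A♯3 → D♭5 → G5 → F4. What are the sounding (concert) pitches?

The piccolo sounds a perfect octave above written, so transpose each written note up a perfect octave.
Bb4 gives Bb5
D4 gives D5
A3 gives A4
B3 gives B4
A#3 gives A#4
Db5 gives Db6
G5 gives G6
F4 gives F5

Bb5 D5 A4 B4 A#4 Db6 G6 F5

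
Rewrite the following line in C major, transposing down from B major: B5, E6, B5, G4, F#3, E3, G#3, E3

B major to C major down is a major seventh, so every note moves down by that interval.
B5 becomes C5
E6 becomes F5
B5 becomes C5
G4 becomes Ab3
F#3 becomes G2
E3 becomes F2
G#3 becomes A2
E3 becomes F2

C5 F5 C5 Ab3 G2 F2 A2 F2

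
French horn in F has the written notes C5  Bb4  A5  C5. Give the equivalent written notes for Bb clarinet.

First find concert pitch: the French horn in F sounds a perfect fifth below written, so C5 Bb4 A5 C5 sounds F4 Eb4 D5 F4.
Then write for Bb clarinet: it sounds a major second below written, so the part must be a major second above concert.
F4 → G4
Eb4 → F4
D5 → E5
F4 → G4

G4 F4 E5 G4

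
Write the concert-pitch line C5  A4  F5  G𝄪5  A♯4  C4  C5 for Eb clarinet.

A4 F#4 D5 E##5 F##4 A3 A4

Written C4 sounds as Eb4 on the Eb clarinet, so concert pitches are written a minor third down.
C5 to A4
A4 to F#4
F5 to D5
G##5 to E##5
A#4 to F##4
C4 to A3
C5 to A4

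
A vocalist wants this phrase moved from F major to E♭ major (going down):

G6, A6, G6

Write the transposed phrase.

F major to E♭ major down is a major second, so every note moves down by that interval.
G6 → F6
A6 → G6
G6 → F6

F6 G6 F6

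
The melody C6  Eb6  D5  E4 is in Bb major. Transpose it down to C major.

D5 F5 E4 F#3

From Bb down to C is a minor seventh; apply that to each pitch.
C6 → D5
Eb6 → F5
D5 → E4
E4 → F#3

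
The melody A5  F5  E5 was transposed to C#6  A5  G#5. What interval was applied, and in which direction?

up a major third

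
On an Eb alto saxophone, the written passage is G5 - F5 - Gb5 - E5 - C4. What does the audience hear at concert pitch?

The Eb alto saxophone sounds a major sixth below written, so transpose each written note down a major sixth.
G5 gives Bb4
F5 gives Ab4
Gb5 gives Bbb4
E5 gives G4
C4 gives Eb3

Bb4 Ab4 Bbb4 G4 Eb3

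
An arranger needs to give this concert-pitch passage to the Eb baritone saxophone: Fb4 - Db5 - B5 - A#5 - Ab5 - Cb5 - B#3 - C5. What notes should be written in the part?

The Eb baritone saxophone sounds a major thirteenth below written, so the written part must be a major thirteenth above concert — transpose each note up.
Fb4 → Db6
Db5 → Bb6
B5 → G#7
A#5 → F##7
Ab5 → F7
Cb5 → Ab6
B#3 → G##5
C5 → A6

Db6 Bb6 G#7 F##7 F7 Ab6 G##5 A6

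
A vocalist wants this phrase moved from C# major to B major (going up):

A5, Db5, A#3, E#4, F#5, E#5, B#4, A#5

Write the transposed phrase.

C# major to B major up is a minor seventh, so every note moves up by that interval.
A5 gives G6
Db5 gives Cb6
A#3 gives G#4
E#4 gives D#5
F#5 gives E6
E#5 gives D#6
B#4 gives A#5
A#5 gives G#6

G6 Cb6 G#4 D#5 E6 D#6 A#5 G#6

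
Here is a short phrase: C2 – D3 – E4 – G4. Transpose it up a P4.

A perfect fourth up from C2 gives F2.
D3 up a perfect fourth is G3.
A perfect fourth up from E4 gives A4.
G4 up a perfect fourth is C5.

F2 G3 A4 C5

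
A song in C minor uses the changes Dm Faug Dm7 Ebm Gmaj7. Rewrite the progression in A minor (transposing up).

Bm Daug Bm7 Cm Emaj7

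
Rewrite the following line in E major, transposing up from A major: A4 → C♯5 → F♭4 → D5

E5 G#5 Cb5 A5

A major to E major up is a perfect fifth, so every note moves up by that interval.
A4 -> E5
C#5 -> G#5
Fb4 -> Cb5
D5 -> A5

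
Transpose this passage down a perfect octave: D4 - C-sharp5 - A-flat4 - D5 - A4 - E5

D4 down a perfect octave is D3.
A perfect octave down from C#5 gives C#4.
Ab4 down a perfect octave is Ab3.
A perfect octave down from D5 gives D4.
A perfect octave down from A4 gives A3.
E5 down a perfect octave is E4.

D3 C#4 Ab3 D4 A3 E4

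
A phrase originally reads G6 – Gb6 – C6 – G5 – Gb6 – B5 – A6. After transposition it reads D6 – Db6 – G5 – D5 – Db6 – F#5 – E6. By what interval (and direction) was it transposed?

down a perfect fourth

Take the first pair: G6 → D6. G to D spans 4 letter names, so the interval is some kind of fourth.
D6 to G6 is 5 semitones, which makes it a perfect fourth; the second version is lower, so the direction is down.
Checking another pair — A6 → E6 — gives the same interval.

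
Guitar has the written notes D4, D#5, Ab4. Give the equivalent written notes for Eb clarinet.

First find concert pitch: the guitar sounds a perfect octave below written, so D4 D#5 Ab4 sounds D3 D#4 Ab3.
Then write for Eb clarinet: it sounds a minor third above written, so the part must be a minor third below concert.
D3 → B2
D#4 → B#3
Ab3 → F3

B2 B#3 F3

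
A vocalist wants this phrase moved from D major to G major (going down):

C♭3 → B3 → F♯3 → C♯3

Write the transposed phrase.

Fb2 E3 B2 F#2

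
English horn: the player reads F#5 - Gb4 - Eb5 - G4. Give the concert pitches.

The English horn sounds a perfect fifth below written, so transpose each written note down a perfect fifth.
F#5 → B4
Gb4 → Cb4
Eb5 → Ab4
G4 → C4

B4 Cb4 Ab4 C4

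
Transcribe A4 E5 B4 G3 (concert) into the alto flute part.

The alto flute sounds a perfect fourth below written, so the written part must be a perfect fourth above concert — transpose each note up.
A4 to D5
E5 to A5
B4 to E5
G3 to C4

D5 A5 E5 C4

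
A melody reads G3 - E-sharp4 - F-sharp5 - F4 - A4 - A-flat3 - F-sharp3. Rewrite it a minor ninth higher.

Ab4 F#5 G6 Gb5 Bb5 Bbb4 G4

G3 becomes Ab4
E#4 becomes F#5
F#5 becomes G6
F4 becomes Gb5
A4 becomes Bb5
Ab3 becomes Bbb4
F#3 becomes G4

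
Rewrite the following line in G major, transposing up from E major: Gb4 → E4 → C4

From E up to G is a minor third; apply that to each pitch.
Gb4 -> Bbb4
E4 -> G4
C4 -> Eb4

Bbb4 G4 Eb4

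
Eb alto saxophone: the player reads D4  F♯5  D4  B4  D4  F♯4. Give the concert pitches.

F3 A4 F3 D4 F3 A3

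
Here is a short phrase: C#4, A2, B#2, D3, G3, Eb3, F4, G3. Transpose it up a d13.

Ab5 Fb4 G4 Bbb4 Ebb5 Cbb5 Dbb6 Ebb5

A diminished thirteenth up from C#4 gives Ab5.
A diminished thirteenth up from A2 gives Fb4.
B#2: a thirteenth up reaches G, and 19 semitones makes it G4.
A diminished thirteenth up from D3 gives Bbb4.
G3 up a diminished thirteenth is Ebb5.
Eb3 up a diminished thirteenth is Cbb5.
F4: a thirteenth up reaches D, and 19 semitones makes it Dbb6.
G3 up a diminished thirteenth is Ebb5.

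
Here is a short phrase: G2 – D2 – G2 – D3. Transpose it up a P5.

D3 A2 D3 A3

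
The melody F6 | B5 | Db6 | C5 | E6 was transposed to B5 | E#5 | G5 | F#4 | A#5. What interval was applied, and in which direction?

Take the first pair: F6 → B5. F to B spans 5 letter names, so the interval is some kind of fifth.
B5 to F6 is 6 semitones, which makes it a diminished fifth; the second version is lower, so the direction is down.
Checking another pair — E6 → A#5 — gives the same interval.

down a diminished fifth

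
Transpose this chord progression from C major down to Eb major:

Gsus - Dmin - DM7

Bbsus Fmin FM7

C major down to Eb major is a major sixth; each chord root moves by that interval while the quality stays the same.
Gsus: root G down a major sixth → Bb, giving Bbsus.
Dmin: root D down a major sixth → F, giving Fmin.
DM7: root D down a major sixth → F, giving FM7.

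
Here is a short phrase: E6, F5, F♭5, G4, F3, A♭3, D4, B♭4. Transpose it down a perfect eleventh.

E6 to B4
F5 to C4
Fb5 to Cb4
G4 to D3
F3 to C2
Ab3 to Eb2
D4 to A2
Bb4 to F3

B4 C4 Cb4 D3 C2 Eb2 A2 F3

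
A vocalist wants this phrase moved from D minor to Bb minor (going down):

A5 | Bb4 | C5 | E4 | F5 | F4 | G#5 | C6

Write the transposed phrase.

From D down to Bb is a major third; apply that to each pitch.
A5 -> F5
Bb4 -> Gb4
C5 -> Ab4
E4 -> C4
F5 -> Db5
F4 -> Db4
G#5 -> E5
C6 -> Ab5

F5 Gb4 Ab4 C4 Db5 Db4 E5 Ab5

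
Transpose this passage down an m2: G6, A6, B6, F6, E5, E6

F#6 G#6 A#6 E6 D#5 D#6

G6 down a minor second is F#6.
A6: a second down reaches G, and 1 semitone makes it G#6.
A minor second down from B6 gives A#6.
F6 down a minor second is E6.
A minor second down from E5 gives D#5.
A minor second down from E6 gives D#6.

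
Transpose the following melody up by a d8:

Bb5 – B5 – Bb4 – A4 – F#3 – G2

Bbb6 Bb6 Bbb5 Ab5 F4 Gb3

A diminished octave up from Bb5 gives Bbb6.
A diminished octave up from B5 gives Bb6.
Bb4: an octave up reaches B, and 11 semitones makes it Bbb5.
A4 up a diminished octave is Ab5.
F#3: an octave up reaches F, and 11 semitones makes it F4.
G2 up a diminished octave is Gb3.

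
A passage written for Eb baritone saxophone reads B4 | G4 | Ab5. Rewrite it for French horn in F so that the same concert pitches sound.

First find concert pitch: the Eb baritone saxophone sounds a major thirteenth below written, so B4 G4 Ab5 sounds D3 Bb2 Cb4.
Then write for French horn in F: it sounds a perfect fifth below written, so the part must be a perfect fifth above concert.
D3 → A3
Bb2 → F3
Cb4 → Gb4

A3 F3 Gb4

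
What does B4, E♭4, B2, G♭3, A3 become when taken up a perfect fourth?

B4 to E5
Eb4 to Ab4
B2 to E3
Gb3 to Cb4
A3 to D4

E5 Ab4 E3 Cb4 D4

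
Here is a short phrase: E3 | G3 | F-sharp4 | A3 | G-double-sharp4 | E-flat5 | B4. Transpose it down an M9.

E3 gives D2
G3 gives F2
F#4 gives E3
A3 gives G2
G##4 gives F##3
Eb5 gives Db4
B4 gives A3

D2 F2 E3 G2 F##3 Db4 A3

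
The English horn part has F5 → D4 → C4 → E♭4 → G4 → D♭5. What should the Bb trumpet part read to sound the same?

First find concert pitch: the English horn sounds a perfect fifth below written, so F5 D4 C4 E♭4 G4 D♭5 sounds Bb4 G3 F3 Ab3 C4 Gb4.
Then write for Bb trumpet: it sounds a major second below written, so the part must be a major second above concert.
Bb4 → C5
G3 → A3
F3 → G3
Ab3 → Bb3
C4 → D4
Gb4 → Ab4

C5 A3 G3 Bb3 D4 Ab4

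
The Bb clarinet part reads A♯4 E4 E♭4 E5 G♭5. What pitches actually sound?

The Bb clarinet sounds a major second below written, so transpose each written note down a major second.
A#4 -> G#4
E4 -> D4
Eb4 -> Db4
E5 -> D5
Gb5 -> Fb5

G#4 D4 Db4 D5 Fb5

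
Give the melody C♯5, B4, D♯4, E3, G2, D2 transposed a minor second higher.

C#5 up a minor second is D5.
A minor second up from B4 gives C5.
D#4 up a minor second is E4.
E3 up a minor second is F3.
G2: a second up reaches A, and 1 semitone makes it Ab2.
A minor second up from D2 gives Eb2.

D5 C5 E4 F3 Ab2 Eb2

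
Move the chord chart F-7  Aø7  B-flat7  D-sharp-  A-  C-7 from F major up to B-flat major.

Bb-7 Dø7 Eb7 G#- D- F-7

F major up to B-flat major is a perfect fourth; each chord root moves by that interval while the quality stays the same.
F-7: root F up a perfect fourth → Bb, giving Bb-7.
Aø7: root A up a perfect fourth → D, giving Dø7.
B-flat7: root B-flat up a perfect fourth → Eb, giving Eb7.
D-sharp-: root D-sharp up a perfect fourth → G#, giving G#-.
A-: root A up a perfect fourth → D, giving D-.
C-7: root C up a perfect fourth → F, giving F-7.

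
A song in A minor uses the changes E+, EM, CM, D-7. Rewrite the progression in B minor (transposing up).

A minor up to B minor is a major second; each chord root moves by that interval while the quality stays the same.
E+: root E up a major second → F#, giving F#+.
EM: root E up a major second → F#, giving F#M.
CM: root C up a major second → D, giving DM.
D-7: root D up a major second → E, giving E-7.

F#+ F#M DM E-7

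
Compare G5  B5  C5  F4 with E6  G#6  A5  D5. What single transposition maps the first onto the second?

From G5 to E6 is 6 letter names — a sixth of some quality.
G5 to E6 is 9 semitones, which makes it a major sixth; the second version is higher, so the direction is up.
Checking another pair — F4 → D5 — gives the same interval.

up a major sixth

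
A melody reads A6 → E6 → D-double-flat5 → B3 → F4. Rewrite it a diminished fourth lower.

A6 -> E#6
E6 -> B#5
Dbb5 -> Ab4
B3 -> F##3
F4 -> C#4

E#6 B#5 Ab4 F##3 C#4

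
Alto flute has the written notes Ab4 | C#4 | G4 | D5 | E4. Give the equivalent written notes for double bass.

Eb5 G#4 D5 A5 B4

First find concert pitch: the alto flute sounds a perfect fourth below written, so Ab4 C#4 G4 D5 E4 sounds Eb4 G#3 D4 A4 B3.
Then write for double bass: it sounds a perfect octave below written, so the part must be a perfect octave above concert.
Eb4 → Eb5
G#3 → G#4
D4 → D5
A4 → A5
B3 → B4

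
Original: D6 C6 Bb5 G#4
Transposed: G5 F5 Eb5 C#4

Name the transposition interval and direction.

down a perfect fifth

Take the first pair: D6 → G5. D to G spans 5 letter names, so the interval is some kind of fifth.
G5 to D6 is 7 semitones, which makes it a perfect fifth; the second version is lower, so the direction is down.
Checking another pair — G#4 → C#4 — gives the same interval.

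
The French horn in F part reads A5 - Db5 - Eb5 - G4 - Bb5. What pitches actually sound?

D5 Gb4 Ab4 C4 Eb5

Written C4 on the French horn in F sounds as F3, a perfect fifth lower; apply that shift to every note.
A5 becomes D5
Db5 becomes Gb4
Eb5 becomes Ab4
G4 becomes C4
Bb5 becomes Eb5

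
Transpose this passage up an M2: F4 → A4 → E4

G4 B4 F#4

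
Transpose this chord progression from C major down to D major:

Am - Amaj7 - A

Bm Bmaj7 B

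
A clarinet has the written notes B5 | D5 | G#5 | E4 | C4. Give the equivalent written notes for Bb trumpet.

A#5 C#5 F##5 D#4 B3

First find concert pitch: the A clarinet sounds a minor third below written, so B5 D5 G#5 E4 C4 sounds G#5 B4 E#5 C#4 A3.
Then write for Bb trumpet: it sounds a major second below written, so the part must be a major second above concert.
G#5 → A#5
B4 → C#5
E#5 → F##5
C#4 → D#4
A3 → B3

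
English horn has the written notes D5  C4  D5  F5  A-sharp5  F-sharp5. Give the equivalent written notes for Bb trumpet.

A4 G3 A4 C5 E#5 C#5

First find concert pitch: the English horn sounds a perfect fifth below written, so D5 C4 D5 F5 A-sharp5 F-sharp5 sounds G4 F3 G4 Bb4 D#5 B4.
Then write for Bb trumpet: it sounds a major second below written, so the part must be a major second above concert.
G4 → A4
F3 → G3
G4 → A4
Bb4 → C5
D#5 → E#5
B4 → C#5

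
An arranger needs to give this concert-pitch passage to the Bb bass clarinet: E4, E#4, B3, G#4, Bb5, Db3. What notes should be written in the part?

F#5 F##5 C#5 A#5 C7 Eb4

The Bb bass clarinet sounds a major ninth below written, so the written part must be a major ninth above concert — transpose each note up.
E4 becomes F#5
E#4 becomes F##5
B3 becomes C#5
G#4 becomes A#5
Bb5 becomes C7
Db3 becomes Eb4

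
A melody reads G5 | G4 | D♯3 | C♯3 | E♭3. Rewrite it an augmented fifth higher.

D#6 D#5 A##3 G##3 B3

G5 → D#6
G4 → D#5
D#3 → A##3
C#3 → G##3
Eb3 → B3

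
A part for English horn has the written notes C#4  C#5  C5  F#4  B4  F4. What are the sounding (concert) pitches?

Written C4 on the English horn sounds as F3, a perfect fifth lower; apply that shift to every note.
C#4 → F#3
C#5 → F#4
C5 → F4
F#4 → B3
B4 → E4
F4 → Bb3

F#3 F#4 F4 B3 E4 Bb3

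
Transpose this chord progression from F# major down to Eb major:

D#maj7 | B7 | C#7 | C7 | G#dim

F# major down to Eb major is an augmented second; each chord root moves by that interval while the quality stays the same.
D#maj7: root D# down an augmented second → C, giving Cmaj7.
B7: root B down an augmented second → Ab, giving Ab7.
C#7: root C# down an augmented second → Bb, giving Bb7.
C7: root C down an augmented second → Bbb, giving Bbb7.
G#dim: root G# down an augmented second → F, giving Fdim.

Cmaj7 Ab7 Bb7 Bbb7 Fdim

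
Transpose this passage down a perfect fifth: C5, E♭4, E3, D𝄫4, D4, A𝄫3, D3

C5 to F4
Eb4 to Ab3
E3 to A2
Dbb4 to Gbb3
D4 to G3
Abb3 to Dbb3
D3 to G2

F4 Ab3 A2 Gbb3 G3 Dbb3 G2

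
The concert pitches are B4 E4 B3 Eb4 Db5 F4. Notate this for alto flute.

The alto flute sounds a perfect fourth below written, so the written part must be a perfect fourth above concert — transpose each note up.
B4 -> E5
E4 -> A4
B3 -> E4
Eb4 -> Ab4
Db5 -> Gb5
F4 -> Bb4

E5 A4 E4 Ab4 Gb5 Bb4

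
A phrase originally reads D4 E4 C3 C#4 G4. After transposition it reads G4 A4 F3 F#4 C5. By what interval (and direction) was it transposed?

Take the first pair: D4 → G4. D to G spans 4 letter names, so the interval is some kind of fourth.
D4 to G4 is 5 semitones, which makes it a perfect fourth; the second version is higher, so the direction is up.
Checking another pair — G4 → C5 — gives the same interval.

up a perfect fourth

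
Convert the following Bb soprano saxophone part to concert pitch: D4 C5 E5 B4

C4 Bb4 D5 A4

Written C4 on the Bb soprano saxophone sounds as Bb3, a major second lower; apply that shift to every note.
D4 -> C4
C5 -> Bb4
E5 -> D5
B4 -> A4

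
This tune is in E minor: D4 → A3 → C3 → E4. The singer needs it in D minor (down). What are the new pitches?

C4 G3 Bb2 D4

From E down to D is a major second; apply that to each pitch.
D4 -> C4
A3 -> G3
C3 -> Bb2
E4 -> D4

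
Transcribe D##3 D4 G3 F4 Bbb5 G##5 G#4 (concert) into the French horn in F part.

The French horn in F sounds a perfect fifth below written, so the written part must be a perfect fifth above concert — transpose each note up.
D##3 becomes A##3
D4 becomes A4
G3 becomes D4
F4 becomes C5
Bbb5 becomes Fb6
G##5 becomes D##6
G#4 becomes D#5

A##3 A4 D4 C5 Fb6 D##6 D#5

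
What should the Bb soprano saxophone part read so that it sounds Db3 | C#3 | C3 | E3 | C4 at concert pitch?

Eb3 D#3 D3 F#3 D4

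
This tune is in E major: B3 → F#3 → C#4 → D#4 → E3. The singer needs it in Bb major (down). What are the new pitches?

From E down to Bb is an augmented fourth; apply that to each pitch.
B3 -> F3
F#3 -> C3
C#4 -> G3
D#4 -> A3
E3 -> Bb2

F3 C3 G3 A3 Bb2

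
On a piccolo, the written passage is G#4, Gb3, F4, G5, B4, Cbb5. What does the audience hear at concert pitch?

The piccolo sounds a perfect octave above written, so transpose each written note up a perfect octave.
G#4 becomes G#5
Gb3 becomes Gb4
F4 becomes F5
G5 becomes G6
B4 becomes B5
Cbb5 becomes Cbb6

G#5 Gb4 F5 G6 B5 Cbb6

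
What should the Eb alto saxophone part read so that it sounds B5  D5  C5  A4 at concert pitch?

Written C4 sounds as Eb3 on the Eb alto saxophone, so concert pitches are written a major sixth up.
B5 to G#6
D5 to B5
C5 to A5
A4 to F#5

G#6 B5 A5 F#5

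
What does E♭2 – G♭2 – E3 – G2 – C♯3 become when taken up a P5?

Eb2 -> Bb2
Gb2 -> Db3
E3 -> B3
G2 -> D3
C#3 -> G#3

Bb2 Db3 B3 D3 G#3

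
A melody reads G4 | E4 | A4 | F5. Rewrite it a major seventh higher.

F#5 D#5 G#5 E6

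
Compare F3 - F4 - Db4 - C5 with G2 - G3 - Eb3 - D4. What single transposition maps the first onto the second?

Take the first pair: F3 → G2. F to G spans 7 letter names, so the interval is some kind of seventh.
G2 to F3 is 10 semitones, which makes it a minor seventh; the second version is lower, so the direction is down.
Checking another pair — C5 → D4 — gives the same interval.

down a minor seventh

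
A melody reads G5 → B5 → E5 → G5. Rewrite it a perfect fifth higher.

D6 F#6 B5 D6

G5 gives D6
B5 gives F#6
E5 gives B5
G5 gives D6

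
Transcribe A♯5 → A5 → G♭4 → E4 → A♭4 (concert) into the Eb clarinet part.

Written C4 sounds as Eb4 on the Eb clarinet, so concert pitches are written a minor third down.
A#5 becomes F##5
A5 becomes F#5
Gb4 becomes Eb4
E4 becomes C#4
Ab4 becomes F4

F##5 F#5 Eb4 C#4 F4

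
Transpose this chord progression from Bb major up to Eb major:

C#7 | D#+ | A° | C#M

F#7 G#+ D° F#M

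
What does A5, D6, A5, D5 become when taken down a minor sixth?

C#5 F#5 C#5 F#4

A5 gives C#5
D6 gives F#5
A5 gives C#5
D5 gives F#4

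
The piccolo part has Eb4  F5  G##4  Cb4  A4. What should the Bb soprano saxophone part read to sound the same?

First find concert pitch: the piccolo sounds a perfect octave above written, so Eb4 F5 G##4 Cb4 A4 sounds Eb5 F6 G##5 Cb5 A5.
Then write for Bb soprano saxophone: it sounds a major second below written, so the part must be a major second above concert.
Eb5 → F5
F6 → G6
G##5 → A##5
Cb5 → Db5
A5 → B5

F5 G6 A##5 Db5 B5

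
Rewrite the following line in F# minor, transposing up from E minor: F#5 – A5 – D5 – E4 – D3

G#5 B5 E5 F#4 E3

E minor to F# minor up is a major second, so every note moves up by that interval.
F#5 -> G#5
A5 -> B5
D5 -> E5
E4 -> F#4
D3 -> E3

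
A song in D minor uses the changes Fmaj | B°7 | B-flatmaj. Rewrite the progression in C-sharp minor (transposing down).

Emaj A#°7 Amaj

D minor down to C-sharp minor is a minor second; each chord root moves by that interval while the quality stays the same.
Fmaj: root F down a minor second → E, giving Emaj.
B°7: root B down a minor second → A#, giving A#°7.
B-flatmaj: root B-flat down a minor second → A, giving Amaj.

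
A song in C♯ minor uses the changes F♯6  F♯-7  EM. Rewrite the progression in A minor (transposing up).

C♯ minor up to A minor is a minor sixth; each chord root moves by that interval while the quality stays the same.
F♯6: root F♯ up a minor sixth → D, giving D6.
F♯-7: root F♯ up a minor sixth → D, giving D-7.
EM: root E up a minor sixth → C, giving CM.

D6 D-7 CM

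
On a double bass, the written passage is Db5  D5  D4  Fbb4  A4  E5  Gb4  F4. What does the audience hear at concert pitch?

Db4 D4 D3 Fbb3 A3 E4 Gb3 F3

Written C4 on the double bass sounds as C3, a perfect octave lower; apply that shift to every note.
Db5 to Db4
D5 to D4
D4 to D3
Fbb4 to Fbb3
A4 to A3
E5 to E4
Gb4 to Gb3
F4 to F3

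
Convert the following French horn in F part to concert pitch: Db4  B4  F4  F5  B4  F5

Written C4 on the French horn in F sounds as F3, a perfect fifth lower; apply that shift to every note.
Db4 becomes Gb3
B4 becomes E4
F4 becomes Bb3
F5 becomes Bb4
B4 becomes E4
F5 becomes Bb4

Gb3 E4 Bb3 Bb4 E4 Bb4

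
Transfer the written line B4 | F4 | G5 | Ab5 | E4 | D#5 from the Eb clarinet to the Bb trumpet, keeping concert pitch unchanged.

E5 Bb4 C6 Db6 A4 G#5

First find concert pitch: the Eb clarinet sounds a minor third above written, so B4 F4 G5 Ab5 E4 D#5 sounds D5 Ab4 Bb5 Cb6 G4 F#5.
Then write for Bb trumpet: it sounds a major second below written, so the part must be a major second above concert.
D5 → E5
Ab4 → Bb4
Bb5 → C6
Cb6 → Db6
G4 → A4
F#5 → G#5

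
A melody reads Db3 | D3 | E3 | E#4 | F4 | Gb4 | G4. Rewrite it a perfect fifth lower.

Gb2 G2 A2 A#3 Bb3 Cb4 C4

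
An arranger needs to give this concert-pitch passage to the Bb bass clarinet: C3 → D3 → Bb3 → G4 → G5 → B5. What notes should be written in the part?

The Bb bass clarinet sounds a major ninth below written, so the written part must be a major ninth above concert — transpose each note up.
C3 becomes D4
D3 becomes E4
Bb3 becomes C5
G4 becomes A5
G5 becomes A6
B5 becomes C#7

D4 E4 C5 A5 A6 C#7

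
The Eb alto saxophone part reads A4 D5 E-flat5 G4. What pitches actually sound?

The Eb alto saxophone sounds a major sixth below written, so transpose each written note down a major sixth.
A4 -> C4
D5 -> F4
Eb5 -> Gb4
G4 -> Bb3

C4 F4 Gb4 Bb3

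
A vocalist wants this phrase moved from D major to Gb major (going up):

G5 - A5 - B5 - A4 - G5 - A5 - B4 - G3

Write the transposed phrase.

Cb6 Db6 Eb6 Db5 Cb6 Db6 Eb5 Cb4

From D up to Gb is a diminished fourth; apply that to each pitch.
G5 becomes Cb6
A5 becomes Db6
B5 becomes Eb6
A4 becomes Db5
G5 becomes Cb6
A5 becomes Db6
B4 becomes Eb5
G3 becomes Cb4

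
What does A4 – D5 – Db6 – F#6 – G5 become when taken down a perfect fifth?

A4 becomes D4
D5 becomes G4
Db6 becomes Gb5
F#6 becomes B5
G5 becomes C5

D4 G4 Gb5 B5 C5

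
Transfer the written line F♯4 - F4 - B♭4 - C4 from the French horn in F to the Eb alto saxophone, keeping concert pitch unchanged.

G#4 G4 C5 D4

First find concert pitch: the French horn in F sounds a perfect fifth below written, so F♯4 F4 B♭4 C4 sounds B3 Bb3 Eb4 F3.
Then write for Eb alto saxophone: it sounds a major sixth below written, so the part must be a major sixth above concert.
B3 → G#4
Bb3 → G4
Eb4 → C5
F3 → D4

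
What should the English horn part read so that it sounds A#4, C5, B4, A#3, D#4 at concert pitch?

E#5 G5 F#5 E#4 A#4

The English horn sounds a perfect fifth below written, so the written part must be a perfect fifth above concert — transpose each note up.
A#4 -> E#5
C5 -> G5
B4 -> F#5
A#3 -> E#4
D#4 -> A#4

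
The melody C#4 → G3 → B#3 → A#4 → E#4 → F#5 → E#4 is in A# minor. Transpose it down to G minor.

From A# down to G is an augmented second; apply that to each pitch.
C#4 gives Bb3
G3 gives Fb3
B#3 gives A3
A#4 gives G4
E#4 gives D4
F#5 gives Eb5
E#4 gives D4

Bb3 Fb3 A3 G4 D4 Eb5 D4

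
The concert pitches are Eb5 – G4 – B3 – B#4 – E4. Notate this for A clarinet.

Gb5 Bb4 D4 D#5 G4

The A clarinet sounds a minor third below written, so the written part must be a minor third above concert — transpose each note up.
Eb5 → Gb5
G4 → Bb4
B3 → D4
B#4 → D#5
E4 → G4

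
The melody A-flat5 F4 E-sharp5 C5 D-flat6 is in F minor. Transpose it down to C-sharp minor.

E5 C#4 B##4 G#4 A5

From F down to C-sharp is a diminished fourth; apply that to each pitch.
Ab5 → E5
F4 → C#4
E#5 → B##4
C5 → G#4
Db6 → A5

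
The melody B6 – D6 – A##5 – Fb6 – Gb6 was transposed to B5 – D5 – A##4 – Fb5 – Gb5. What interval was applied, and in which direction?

down a perfect octave

Take the first pair: B6 → B5. B to B spans 8 letter names, so the interval is some kind of octave.
B5 to B6 is 12 semitones, which makes it a perfect octave; the second version is lower, so the direction is down.
Checking another pair — Gb6 → Gb5 — gives the same interval.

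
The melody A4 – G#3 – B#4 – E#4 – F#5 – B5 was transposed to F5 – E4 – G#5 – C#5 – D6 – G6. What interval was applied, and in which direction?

up a minor sixth

From A4 to F5 is 6 letter names — a sixth of some quality.
A4 to F5 is 8 semitones, which makes it a minor sixth; the second version is higher, so the direction is up.
Checking another pair — B5 → G6 — gives the same interval.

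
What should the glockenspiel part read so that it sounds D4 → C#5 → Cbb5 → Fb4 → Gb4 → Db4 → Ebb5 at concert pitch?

D2 C#3 Cbb3 Fb2 Gb2 Db2 Ebb3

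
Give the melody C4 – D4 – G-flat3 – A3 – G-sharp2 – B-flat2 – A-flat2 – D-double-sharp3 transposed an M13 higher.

A5 B5 Eb5 F#5 E#4 G4 F4 B##4

C4: a thirteenth up reaches A, and 21 semitones makes it A5.
D4: a thirteenth up reaches B, and 21 semitones makes it B5.
Gb3 up a major thirteenth is Eb5.
A major thirteenth up from A3 gives F#5.
G#2 up a major thirteenth is E#4.
Bb2 up a major thirteenth is G4.
Ab2 up a major thirteenth is F4.
D##3: a thirteenth up reaches B, and 21 semitones makes it B##4.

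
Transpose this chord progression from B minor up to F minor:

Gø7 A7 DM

Dbø7 Eb7 AbM

B minor up to F minor is a diminished fifth; each chord root moves by that interval while the quality stays the same.
Gø7: root G up a diminished fifth → Db, giving Dbø7.
A7: root A up a diminished fifth → Eb, giving Eb7.
DM: root D up a diminished fifth → Ab, giving AbM.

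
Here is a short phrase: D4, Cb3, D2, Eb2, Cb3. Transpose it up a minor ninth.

Eb5 Dbb4 Eb3 Fb3 Dbb4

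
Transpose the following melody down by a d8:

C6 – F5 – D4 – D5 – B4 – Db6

C#5 F#4 D#3 D#4 B#3 D5

C6 -> C#5
F5 -> F#4
D4 -> D#3
D5 -> D#4
B4 -> B#3
Db6 -> D5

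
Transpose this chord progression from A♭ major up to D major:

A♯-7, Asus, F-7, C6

D##-7 D#sus B-7 F#6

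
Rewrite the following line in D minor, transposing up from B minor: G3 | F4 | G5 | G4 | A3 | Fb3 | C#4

Bb3 Ab4 Bb5 Bb4 C4 Abb3 E4

From B up to D is a minor third; apply that to each pitch.
G3 -> Bb3
F4 -> Ab4
G5 -> Bb5
G4 -> Bb4
A3 -> C4
Fb3 -> Abb3
C#4 -> E4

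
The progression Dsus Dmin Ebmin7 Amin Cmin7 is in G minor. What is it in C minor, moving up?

Gsus Gmin Abmin7 Dmin Fmin7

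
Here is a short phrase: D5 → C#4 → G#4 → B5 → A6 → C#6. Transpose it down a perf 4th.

A4 G#3 D#4 F#5 E6 G#5

D5 becomes A4
C#4 becomes G#3
G#4 becomes D#4
B5 becomes F#5
A6 becomes E6
C#6 becomes G#5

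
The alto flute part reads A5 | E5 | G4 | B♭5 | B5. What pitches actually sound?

Written C4 on the alto flute sounds as G3, a perfect fourth lower; apply that shift to every note.
A5 to E5
E5 to B4
G4 to D4
Bb5 to F5
B5 to F#5

E5 B4 D4 F5 F#5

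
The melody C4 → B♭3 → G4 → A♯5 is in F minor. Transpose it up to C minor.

G4 F4 D5 E#6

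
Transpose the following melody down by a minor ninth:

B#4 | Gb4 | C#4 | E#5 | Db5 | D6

A##3 F3 B#2 D##4 C4 C#5

B#4 to A##3
Gb4 to F3
C#4 to B#2
E#5 to D##4
Db5 to C4
D6 to C#5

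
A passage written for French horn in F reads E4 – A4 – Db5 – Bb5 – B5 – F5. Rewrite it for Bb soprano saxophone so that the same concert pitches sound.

First find concert pitch: the French horn in F sounds a perfect fifth below written, so E4 A4 Db5 Bb5 B5 F5 sounds A3 D4 Gb4 Eb5 E5 Bb4.
Then write for Bb soprano saxophone: it sounds a major second below written, so the part must be a major second above concert.
A3 → B3
D4 → E4
Gb4 → Ab4
Eb5 → F5
E5 → F#5
Bb4 → C5

B3 E4 Ab4 F5 F#5 C5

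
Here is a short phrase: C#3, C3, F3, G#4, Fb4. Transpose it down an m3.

A minor third down from C#3 gives A#2.
C3: a third down reaches A, and 3 semitones makes it A2.
F3 down a minor third is D3.
G#4: a third down reaches E, and 3 semitones makes it E#4.
Fb4: a third down reaches D, and 3 semitones makes it Db4.

A#2 A2 D3 E#4 Db4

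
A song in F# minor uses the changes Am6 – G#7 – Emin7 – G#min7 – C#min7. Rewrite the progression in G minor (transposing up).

F# minor up to G minor is a minor second; each chord root moves by that interval while the quality stays the same.
Am6: root A up a minor second → Bb, giving Bbm6.
G#7: root G# up a minor second → A, giving A7.
Emin7: root E up a minor second → F, giving Fmin7.
G#min7: root G# up a minor second → A, giving Amin7.
C#min7: root C# up a minor second → D, giving Dmin7.

Bbm6 A7 Fmin7 Amin7 Dmin7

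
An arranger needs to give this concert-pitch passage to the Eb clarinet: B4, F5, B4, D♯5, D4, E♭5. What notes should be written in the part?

G#4 D5 G#4 B#4 B3 C5

Written C4 sounds as Eb4 on the Eb clarinet, so concert pitches are written a minor third down.
B4 -> G#4
F5 -> D5
B4 -> G#4
D#5 -> B#4
D4 -> B3
Eb5 -> C5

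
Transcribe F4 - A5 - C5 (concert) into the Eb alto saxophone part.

D5 F#6 A5

The Eb alto saxophone sounds a major sixth below written, so the written part must be a major sixth above concert — transpose each note up.
F4 -> D5
A5 -> F#6
C5 -> A5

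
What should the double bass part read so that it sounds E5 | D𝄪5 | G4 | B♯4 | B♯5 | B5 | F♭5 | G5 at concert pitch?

Written C4 sounds as C3 on the double bass, so concert pitches are written a perfect octave up.
E5 → E6
D##5 → D##6
G4 → G5
B#4 → B#5
B#5 → B#6
B5 → B6
Fb5 → Fb6
G5 → G6

E6 D##6 G5 B#5 B#6 B6 Fb6 G6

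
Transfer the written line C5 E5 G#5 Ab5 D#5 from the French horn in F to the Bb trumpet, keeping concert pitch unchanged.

First find concert pitch: the French horn in F sounds a perfect fifth below written, so C5 E5 G#5 Ab5 D#5 sounds F4 A4 C#5 Db5 G#4.
Then write for Bb trumpet: it sounds a major second below written, so the part must be a major second above concert.
F4 → G4
A4 → B4
C#5 → D#5
Db5 → Eb5
G#4 → A#4

G4 B4 D#5 Eb5 A#4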